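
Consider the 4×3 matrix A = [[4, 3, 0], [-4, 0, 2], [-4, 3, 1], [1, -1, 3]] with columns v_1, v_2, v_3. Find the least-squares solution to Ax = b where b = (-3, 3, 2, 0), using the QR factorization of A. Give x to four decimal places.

v_1 = (4, -4, -4, 1); ‖v_1‖ = 7.0000, so q_1 = (0.5714, -0.5714, -0.5714, 0.1429).
q_1·v_2 = 0.5714·3 + (-0.5714)·0 + (-0.5714)·3 + 0.1429·(-1) = -0.1429.
u_2 = v_2 + 0.1429·q_1 = (3.0816, -0.0816, 2.9184, -0.9796).
‖u_2‖ = 4.3566, so q_2 = (0.7074, -0.0187, 0.6699, -0.2249).
q_1·v_3 = 0.5714·0 + (-0.5714)·2 + (-0.5714)·1 + 0.1429·3 = -1.2857; q_2·v_3 = 0.7074·0 + (-0.0187)·2 + 0.6699·1 + (-0.2249)·3 = -0.0422.
u_3 = v_3 + 1.2857·q_1 + 0.0422·q_2 = (0.7645, 1.2645, 0.2935, 3.1742).
‖u_3‖ = 3.5136, so q_3 = (0.2176, 0.3599, 0.0835, 0.9034).
Qᵀb = (-4.5714, -0.8385, 0.5940).
Back-substitute: x_3 = 0.5940/3.5136 = 0.1691.
x_2 = (-0.8385 + 0.0422·0.1691)/4.3566 = -0.1908.
x_1 = (-4.5714 + 0.1429·(-0.1908) + 1.2857·0.1691)/7.0000 = -0.6259.

x = (-0.6259, -0.1908, 0.1691)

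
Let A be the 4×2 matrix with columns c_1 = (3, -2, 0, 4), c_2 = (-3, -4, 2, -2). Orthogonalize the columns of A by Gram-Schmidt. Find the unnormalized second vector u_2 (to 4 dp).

c_1 = (3, -2, 0, 4); ‖c_1‖ = 5.3852, so e_1 = (0.5571, -0.3714, 0.0000, 0.7428).
e_1·c_2 = 0.5571·(-3) + (-0.3714)·(-4) + 0.0000·2 + 0.7428·(-2) = -1.6713.
u_2 = c_2 + 1.6713·e_1 = (-2.0690, -4.6207, 2.0000, -0.7586).

u_2 = (-2.0690, -4.6207, 2.0000, -0.7586)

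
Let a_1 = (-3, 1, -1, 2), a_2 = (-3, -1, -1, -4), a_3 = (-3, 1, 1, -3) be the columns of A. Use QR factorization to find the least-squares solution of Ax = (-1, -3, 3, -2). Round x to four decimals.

e_1 = a_1/‖a_1‖ = (-3, 1, -1, 2)/3.8730 = (-0.7746, 0.2582, -0.2582, 0.5164).
r_{12} = e_1·a_2 = 0.2582.
u_2 = a_2 − 0.2582·e_1 = (-2.8000, -1.0667, -0.9333, -4.1333).
‖u_2‖ = 5.1897, so e_2 = (-0.5395, -0.2055, -0.1798, -0.7964).
r_{13} = e_1·a_3 = 0.7746; r_{23} = e_2·a_3 = 3.6225.
u_3 = a_3 − 0.7746·e_1 − 3.6225·e_2 = (-0.4455, 1.5446, 1.8515, -0.5149).
‖u_3‖ = 2.5054, so e_3 = (-0.1778, 0.6165, 0.7390, -0.2055).
Qᵀb = (-1.8074, 2.2095, 0.9563).
Back-substitute: x_3 = 0.9563/2.5054 = 0.3817.
x_2 = (2.2095 − 3.6225·0.3817)/5.1897 = 0.1593.
x_1 = (-1.8074 − 0.2582·0.1593 − 0.7746·0.3817)/3.8730 = -0.5536.

x = (-0.5536, 0.1593, 0.3817)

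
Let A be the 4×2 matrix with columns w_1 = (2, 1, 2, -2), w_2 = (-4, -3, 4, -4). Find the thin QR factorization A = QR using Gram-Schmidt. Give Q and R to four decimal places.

Q = [[0.5547, -0.6426], [0.2774, -0.4561], [0.5547, 0.4353], [-0.5547, -0.4353]], R = [[3.6056, 1.3868], [0.0000, 7.4214]]

q_1 = w_1/‖w_1‖ = (2, 1, 2, -2)/3.6056 = (0.5547, 0.2774, 0.5547, -0.5547).
r_{12} = q_1·w_2 = 1.3868.
u_2 = w_2 − 1.3868·q_1 = (-4.7692, -3.3846, 3.2308, -3.2308).
‖u_2‖ = 7.4214, so q_2 = (-0.6426, -0.4561, 0.4353, -0.4353).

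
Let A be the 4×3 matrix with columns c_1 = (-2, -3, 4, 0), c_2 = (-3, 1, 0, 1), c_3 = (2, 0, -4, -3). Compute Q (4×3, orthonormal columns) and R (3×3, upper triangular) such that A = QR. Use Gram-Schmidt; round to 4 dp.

Q = [[-0.3714, -0.8543, -0.3637], [-0.5571, 0.4008, -0.3725], [0.7428, -0.1266, -0.4612], [0.0000, 0.3059, -0.7185]], R = [[5.3852, 0.5571, -3.7139], [0.0000, 3.2695, -2.1199], [0.0000, 0.0000, 3.2731]]

c_1 = (-2, -3, 4, 0); ‖c_1‖ = 5.3852, so e_1 = (-0.3714, -0.5571, 0.7428, 0.0000).
e_1·c_2 = (-0.3714)·(-3) + (-0.5571)·1 + 0.7428·0 + 0.0000·1 = 0.5571.
u_2 = c_2 − 0.5571·e_1 = (-2.7931, 1.3103, -0.4138, 1.0000).
‖u_2‖ = 3.2695, so e_2 = (-0.8543, 0.4008, -0.1266, 0.3059).
e_1·c_3 = (-0.3714)·2 + (-0.5571)·0 + 0.7428·(-4) + 0.0000·(-3) = -3.7139; e_2·c_3 = (-0.8543)·2 + 0.4008·0 + (-0.1266)·(-4) + 0.3059·(-3) = -2.1199.
u_3 = c_3 + 3.7139·e_1 + 2.1199·e_2 = (-1.1903, -1.2194, -1.5097, -2.3516).
‖u_3‖ = 3.2731, so e_3 = (-0.3637, -0.3725, -0.4612, -0.7185).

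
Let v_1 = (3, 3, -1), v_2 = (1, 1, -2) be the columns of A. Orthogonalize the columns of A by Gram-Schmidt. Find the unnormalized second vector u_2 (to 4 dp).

v_1 = (3, 3, -1); ‖v_1‖ = 4.3589, so q_1 = (0.6882, 0.6882, -0.2294).
q_1·v_2 = 0.6882·1 + 0.6882·1 + (-0.2294)·(-2) = 1.8353.
u_2 = v_2 − 1.8353·q_1 = (-0.2632, -0.2632, -1.5789).

u_2 = (-0.2632, -0.2632, -1.5789)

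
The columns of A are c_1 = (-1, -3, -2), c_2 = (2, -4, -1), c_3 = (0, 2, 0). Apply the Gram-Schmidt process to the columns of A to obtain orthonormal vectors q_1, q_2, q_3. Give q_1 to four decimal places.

q_1 = c_1/‖c_1‖ = (-1, -3, -2)/3.7417 = (-0.2673, -0.8018, -0.5345).

q_1 = (-0.2673, -0.8018, -0.5345)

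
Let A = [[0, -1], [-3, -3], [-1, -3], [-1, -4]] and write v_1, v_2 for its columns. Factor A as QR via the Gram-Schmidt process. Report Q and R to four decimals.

Q = [[0.0000, -0.2920], [-0.9045, 0.3982], [-0.3015, -0.4513], [-0.3015, -0.7433]], R = [[3.3166, 4.8242], [0.0000, 3.4245]]

q_1 = v_1/‖v_1‖ = (0, -3, -1, -1)/3.3166 = (0.0000, -0.9045, -0.3015, -0.3015).
r_{12} = q_1·v_2 = 4.8242.
u_2 = v_2 − 4.8242·q_1 = (-1.0000, 1.3636, -1.5455, -2.5455).
‖u_2‖ = 3.4245, so q_2 = (-0.2920, 0.3982, -0.4513, -0.7433).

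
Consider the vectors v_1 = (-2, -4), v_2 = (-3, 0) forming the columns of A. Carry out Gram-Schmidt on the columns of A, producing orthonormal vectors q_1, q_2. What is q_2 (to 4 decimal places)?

q_1 = v_1/‖v_1‖ = (-2, -4)/4.4721 = (-0.4472, -0.8944).
r_{12} = q_1·v_2 = 1.3416.
u_2 = v_2 − 1.3416·q_1 = (-2.4000, 1.2000).
‖u_2‖ = 2.6833, so q_2 = (-0.8944, 0.4472).

q_2 = (-0.8944, 0.4472)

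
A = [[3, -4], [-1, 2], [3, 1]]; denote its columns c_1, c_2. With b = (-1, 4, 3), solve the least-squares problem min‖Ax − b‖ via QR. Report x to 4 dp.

q_1 = c_1/‖c_1‖ = (3, -1, 3)/4.3589 = (0.6882, -0.2294, 0.6882).
r_{12} = q_1·c_2 = -2.5236.
u_2 = c_2 + 2.5236·q_1 = (-2.2632, 1.4211, 2.7368).
‖u_2‖ = 3.8251, so q_2 = (-0.5917, 0.3715, 0.7155).
Qᵀb = (0.4588, 4.2241).
Back-substitute: x_2 = 4.2241/3.8251 = 1.1043.
x_1 = (0.4588 + 2.5236·1.1043)/4.3589 = 0.7446.

x = (0.7446, 1.1043)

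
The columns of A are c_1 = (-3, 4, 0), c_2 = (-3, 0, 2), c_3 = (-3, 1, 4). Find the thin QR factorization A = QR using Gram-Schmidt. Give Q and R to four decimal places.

Q = [[-0.6000, -0.6146, 0.5121], [0.8000, -0.4609, 0.3841], [0.0000, 0.6402, 0.7682]], R = [[5.0000, 1.8000, 2.6000], [0.0000, 3.1241, 3.9435], [0.0000, 0.0000, 1.9206]]

c_1 = (-3, 4, 0); ‖c_1‖ = 5.0000, so q_1 = (-0.6000, 0.8000, 0.0000).
q_1·c_2 = (-0.6000)·(-3) + 0.8000·0 + 0.0000·2 = 1.8000.
u_2 = c_2 − 1.8000·q_1 = (-1.9200, -1.4400, 2.0000).
‖u_2‖ = 3.1241, so q_2 = (-0.6146, -0.4609, 0.6402).
q_1·c_3 = (-0.6000)·(-3) + 0.8000·1 + 0.0000·4 = 2.6000; q_2·c_3 = (-0.6146)·(-3) + (-0.4609)·1 + 0.6402·4 = 3.9435.
u_3 = c_3 − 2.6000·q_1 − 3.9435·q_2 = (0.9836, 0.7377, 1.4754).
‖u_3‖ = 1.9206, so q_3 = (0.5121, 0.3841, 0.7682).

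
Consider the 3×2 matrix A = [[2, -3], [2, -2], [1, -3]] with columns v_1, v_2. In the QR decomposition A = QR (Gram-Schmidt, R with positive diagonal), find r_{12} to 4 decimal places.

r_{12} = -4.3333

e_1 = v_1/‖v_1‖ = (2, 2, 1)/3.0000 = (0.6667, 0.6667, 0.3333).
r_{12} = e_1·v_2 = -4.3333.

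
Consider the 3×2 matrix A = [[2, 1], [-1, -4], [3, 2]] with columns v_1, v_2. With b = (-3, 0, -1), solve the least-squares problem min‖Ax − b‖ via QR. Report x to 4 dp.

q_1 = v_1/‖v_1‖ = (2, -1, 3)/3.7417 = (0.5345, -0.2673, 0.8018).
r_{12} = q_1·v_2 = 3.2071.
u_2 = v_2 − 3.2071·q_1 = (-0.7143, -3.1429, -0.5714).
‖u_2‖ = 3.2733, so q_2 = (-0.2182, -0.9602, -0.1746).
Qᵀb = (-2.4054, 0.8292).
Back-substitute: x_2 = 0.8292/3.2733 = 0.2533.
x_1 = (-2.4054 − 3.2071·0.2533)/3.7417 = -0.8600.

x = (-0.8600, 0.2533)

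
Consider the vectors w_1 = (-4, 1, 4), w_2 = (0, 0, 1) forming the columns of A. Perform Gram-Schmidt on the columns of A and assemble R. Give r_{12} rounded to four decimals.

r_{12} = 0.6963

w_1 = (-4, 1, 4); ‖w_1‖ = 5.7446, so e_1 = (-0.6963, 0.1741, 0.6963).
r_{12} = e_1·w_2 = 0.6963.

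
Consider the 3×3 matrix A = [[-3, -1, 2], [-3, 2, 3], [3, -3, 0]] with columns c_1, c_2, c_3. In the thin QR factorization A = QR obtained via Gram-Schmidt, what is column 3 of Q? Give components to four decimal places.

e_3 = (-0.1961, 0.7845, 0.5883)

c_1 = (-3, -3, 3); ‖c_1‖ = 5.1962, so e_1 = (-0.5774, -0.5774, 0.5774).
e_1·c_2 = (-0.5774)·(-1) + (-0.5774)·2 + 0.5774·(-3) = -2.3094.
u_2 = c_2 + 2.3094·e_1 = (-2.3333, 0.6667, -1.6667).
‖u_2‖ = 2.9439, so e_2 = (-0.7926, 0.2265, -0.5661).
e_1·c_3 = (-0.5774)·2 + (-0.5774)·3 + 0.5774·0 = -2.8868; e_2·c_3 = (-0.7926)·2 + 0.2265·3 + (-0.5661)·0 = -0.9058.
u_3 = c_3 + 2.8868·e_1 + 0.9058·e_2 = (-0.3846, 1.5385, 1.1538).
‖u_3‖ = 1.9612, so e_3 = (-0.1961, 0.7845, 0.5883).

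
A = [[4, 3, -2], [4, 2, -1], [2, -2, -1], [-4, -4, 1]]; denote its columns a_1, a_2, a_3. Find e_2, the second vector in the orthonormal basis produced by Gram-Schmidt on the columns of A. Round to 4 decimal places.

e_2 = (0.1476, -0.1265, -0.8856, -0.4217)

a_1 = (4, 4, 2, -4); ‖a_1‖ = 7.2111, so e_1 = (0.5547, 0.5547, 0.2774, -0.5547).
e_1·a_2 = 0.5547·3 + 0.5547·2 + 0.2774·(-2) + (-0.5547)·(-4) = 4.4376.
u_2 = a_2 − 4.4376·e_1 = (0.5385, -0.4615, -3.2308, -1.5385).
‖u_2‖ = 3.6480, so e_2 = (0.1476, -0.1265, -0.8856, -0.4217).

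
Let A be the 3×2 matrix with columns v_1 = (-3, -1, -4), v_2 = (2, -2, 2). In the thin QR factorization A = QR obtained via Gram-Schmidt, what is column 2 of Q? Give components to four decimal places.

e_2 = (0.2421, -0.9684, 0.0605)

e_1 = v_1/‖v_1‖ = (-3, -1, -4)/5.0990 = (-0.5883, -0.1961, -0.7845).
r_{12} = e_1·v_2 = -2.3534.
u_2 = v_2 + 2.3534·e_1 = (0.6154, -2.4615, 0.1538).
‖u_2‖ = 2.5420, so e_2 = (0.2421, -0.9684, 0.0605).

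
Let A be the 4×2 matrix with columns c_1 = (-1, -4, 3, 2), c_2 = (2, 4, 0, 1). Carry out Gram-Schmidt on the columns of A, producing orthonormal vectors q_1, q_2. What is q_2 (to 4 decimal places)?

q_2 = (0.4154, 0.5287, 0.4532, 0.5853)

c_1 = (-1, -4, 3, 2); ‖c_1‖ = 5.4772, so q_1 = (-0.1826, -0.7303, 0.5477, 0.3651).
q_1·c_2 = (-0.1826)·2 + (-0.7303)·4 + 0.5477·0 + 0.3651·1 = -2.9212.
u_2 = c_2 + 2.9212·q_1 = (1.4667, 1.8667, 1.6000, 2.0667).
‖u_2‖ = 3.5308, so q_2 = (0.4154, 0.5287, 0.4532, 0.5853).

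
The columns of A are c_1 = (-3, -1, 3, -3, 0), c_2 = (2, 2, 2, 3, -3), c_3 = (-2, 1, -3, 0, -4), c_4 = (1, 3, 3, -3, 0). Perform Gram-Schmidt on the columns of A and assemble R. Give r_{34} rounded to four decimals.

r_{34} = -1.3333

c_1 = (-3, -1, 3, -3, 0); ‖c_1‖ = 5.2915, so q_1 = (-0.5669, -0.1890, 0.5669, -0.5669, 0.0000).
q_1·c_2 = (-0.5669)·2 + (-0.1890)·2 + 0.5669·2 + (-0.5669)·3 + 0.0000·(-3) = -2.0788.
u_2 = c_2 + 2.0788·q_1 = (0.8214, 1.6071, 3.1786, 1.8214, -3.0000).
‖u_2‖ = 5.0674, so q_2 = (0.1621, 0.3172, 0.6273, 0.3594, -0.5920).
q_1·c_3 = (-0.5669)·(-2) + (-0.1890)·1 + 0.5669·(-3) + (-0.5669)·0 + 0.0000·(-4) = -0.7559; q_2·c_3 = 0.1621·(-2) + 0.3172·1 + 0.6273·(-3) + 0.3594·0 + (-0.5920)·(-4) = 0.4793.
u_3 = c_3 + 0.7559·q_1 − 0.4793·q_2 = (-2.5063, 0.7051, -2.8720, -0.6008, -3.7163).
‖u_3‖ = 5.4036, so q_3 = (-0.4638, 0.1305, -0.5315, -0.1112, -0.6877).
r_{34} = q_3·c_4 = -1.3333.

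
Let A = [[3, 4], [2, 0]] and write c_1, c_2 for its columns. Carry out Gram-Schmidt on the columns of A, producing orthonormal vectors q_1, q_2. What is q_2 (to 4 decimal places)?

q_2 = (0.5547, -0.8321)

c_1 = (3, 2); ‖c_1‖ = 3.6056, so q_1 = (0.8321, 0.5547).
q_1·c_2 = 0.8321·4 + 0.5547·0 = 3.3282.
u_2 = c_2 − 3.3282·q_1 = (1.2308, -1.8462).
‖u_2‖ = 2.2188, so q_2 = (0.5547, -0.8321).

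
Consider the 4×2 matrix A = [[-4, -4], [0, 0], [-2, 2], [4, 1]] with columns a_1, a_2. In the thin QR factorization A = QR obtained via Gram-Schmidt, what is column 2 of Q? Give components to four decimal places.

e_2 = (-0.5963, 0.0000, 0.7752, -0.2087)

a_1 = (-4, 0, -2, 4); ‖a_1‖ = 6.0000, so e_1 = (-0.6667, 0.0000, -0.3333, 0.6667).
e_1·a_2 = (-0.6667)·(-4) + 0.0000·0 + (-0.3333)·2 + 0.6667·1 = 2.6667.
u_2 = a_2 − 2.6667·e_1 = (-2.2222, 0.0000, 2.8889, -0.7778).
‖u_2‖ = 3.7268, so e_2 = (-0.5963, 0.0000, 0.7752, -0.2087).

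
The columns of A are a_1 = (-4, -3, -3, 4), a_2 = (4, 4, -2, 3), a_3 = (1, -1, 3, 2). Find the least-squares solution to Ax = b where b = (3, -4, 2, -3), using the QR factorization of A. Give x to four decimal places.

x = (-0.4387, -0.4753, 0.4082)

a_1 = (-4, -3, -3, 4); ‖a_1‖ = 7.0711, so e_1 = (-0.5657, -0.4243, -0.4243, 0.5657).
e_1·a_2 = (-0.5657)·4 + (-0.4243)·4 + (-0.4243)·(-2) + 0.5657·3 = -1.4142.
u_2 = a_2 + 1.4142·e_1 = (3.2000, 3.4000, -2.6000, 3.8000).
‖u_2‖ = 6.5574, so e_2 = (0.4880, 0.5185, -0.3965, 0.5795).
e_1·a_3 = (-0.5657)·1 + (-0.4243)·(-1) + (-0.4243)·3 + 0.5657·2 = -0.2828; e_2·a_3 = 0.4880·1 + 0.5185·(-1) + (-0.3965)·3 + 0.5795·2 = -0.0610.
u_3 = a_3 + 0.2828·e_1 + 0.0610·e_2 = (0.8698, -1.0884, 2.8558, 2.1953).
‖u_3‖ = 3.8622, so e_3 = (0.2252, -0.2818, 0.7394, 0.5684).
Qᵀb = (-2.5456, -3.1415, 1.5764).
Back-substitute: x_3 = 1.5764/3.8622 = 0.4082.
x_2 = (-3.1415 + 0.0610·0.4082)/6.5574 = -0.4753.
x_1 = (-2.5456 + 1.4142·(-0.4753) + 0.2828·0.4082)/7.0711 = -0.4387.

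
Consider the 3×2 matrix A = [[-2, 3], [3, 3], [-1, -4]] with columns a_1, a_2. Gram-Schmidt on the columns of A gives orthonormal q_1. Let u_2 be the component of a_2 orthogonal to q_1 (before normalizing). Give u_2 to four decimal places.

q_1 = a_1/‖a_1‖ = (-2, 3, -1)/3.7417 = (-0.5345, 0.8018, -0.2673).
r_{12} = q_1·a_2 = 1.8708.
u_2 = a_2 − 1.8708·q_1 = (4.0000, 1.5000, -3.5000).

u_2 = (4.0000, 1.5000, -3.5000)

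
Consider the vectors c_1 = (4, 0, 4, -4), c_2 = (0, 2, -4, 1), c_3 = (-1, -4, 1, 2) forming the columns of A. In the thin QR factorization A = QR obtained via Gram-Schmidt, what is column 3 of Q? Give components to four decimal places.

q_3 = (0.5518, -0.7358, -0.3066, 0.2453)

c_1 = (4, 0, 4, -4); ‖c_1‖ = 6.9282, so q_1 = (0.5774, 0.0000, 0.5774, -0.5774).
q_1·c_2 = 0.5774·0 + 0.0000·2 + 0.5774·(-4) + (-0.5774)·1 = -2.8868.
u_2 = c_2 + 2.8868·q_1 = (1.6667, 2.0000, -2.3333, -0.6667).
‖u_2‖ = 3.5590, so q_2 = (0.4683, 0.5620, -0.6556, -0.1873).
q_1·c_3 = 0.5774·(-1) + 0.0000·(-4) + 0.5774·1 + (-0.5774)·2 = -1.1547; q_2·c_3 = 0.4683·(-1) + 0.5620·(-4) + (-0.6556)·1 + (-0.1873)·2 = -3.7463.
u_3 = c_3 + 1.1547·q_1 + 3.7463·q_2 = (1.4211, -1.8947, -0.7895, 0.6316).
‖u_3‖ = 2.5752, so q_3 = (0.5518, -0.7358, -0.3066, 0.2453).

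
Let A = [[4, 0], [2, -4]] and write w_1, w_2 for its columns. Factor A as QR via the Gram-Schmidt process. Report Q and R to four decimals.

Q = [[0.8944, 0.4472], [0.4472, -0.8944]], R = [[4.4721, -1.7889], [0.0000, 3.5777]]

w_1 = (4, 2); ‖w_1‖ = 4.4721, so e_1 = (0.8944, 0.4472).
e_1·w_2 = 0.8944·0 + 0.4472·(-4) = -1.7889.
u_2 = w_2 + 1.7889·e_1 = (1.6000, -3.2000).
‖u_2‖ = 3.5777, so e_2 = (0.4472, -0.8944).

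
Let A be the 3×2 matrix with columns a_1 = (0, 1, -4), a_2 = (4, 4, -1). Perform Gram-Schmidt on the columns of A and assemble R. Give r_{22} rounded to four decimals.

a_1 = (0, 1, -4); ‖a_1‖ = 4.1231, so q_1 = (0.0000, 0.2425, -0.9701).
q_1·a_2 = 0.0000·4 + 0.2425·4 + (-0.9701)·(-1) = 1.9403.
u_2 = a_2 − 1.9403·q_1 = (4.0000, 3.5294, 0.8824).
r_{22} = ‖u_2‖ = 5.4070.

r_{22} = 5.4070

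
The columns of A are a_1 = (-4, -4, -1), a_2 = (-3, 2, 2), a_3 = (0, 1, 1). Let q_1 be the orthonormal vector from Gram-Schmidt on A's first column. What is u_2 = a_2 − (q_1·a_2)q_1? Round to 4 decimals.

a_1 = (-4, -4, -1); ‖a_1‖ = 5.7446, so q_1 = (-0.6963, -0.6963, -0.1741).
q_1·a_2 = (-0.6963)·(-3) + (-0.6963)·2 + (-0.1741)·2 = 0.3482.
u_2 = a_2 − 0.3482·q_1 = (-2.7576, 2.2424, 2.0606).

u_2 = (-2.7576, 2.2424, 2.0606)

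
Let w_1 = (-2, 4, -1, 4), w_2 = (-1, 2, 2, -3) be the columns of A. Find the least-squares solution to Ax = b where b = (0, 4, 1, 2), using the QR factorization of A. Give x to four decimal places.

x = (0.6615, 0.3692)

w_1 = (-2, 4, -1, 4); ‖w_1‖ = 6.0828, so q_1 = (-0.3288, 0.6576, -0.1644, 0.6576).
q_1·w_2 = (-0.3288)·(-1) + 0.6576·2 + (-0.1644)·2 + 0.6576·(-3) = -0.6576.
u_2 = w_2 + 0.6576·q_1 = (-1.2162, 2.4324, 1.8919, -2.5676).
‖u_2‖ = 4.1914, so q_2 = (-0.2902, 0.5803, 0.4514, -0.6126).
Qᵀb = (3.7812, 1.5476).
Back-substitute: x_2 = 1.5476/4.1914 = 0.3692.
x_1 = (3.7812 + 0.6576·0.3692)/6.0828 = 0.6615.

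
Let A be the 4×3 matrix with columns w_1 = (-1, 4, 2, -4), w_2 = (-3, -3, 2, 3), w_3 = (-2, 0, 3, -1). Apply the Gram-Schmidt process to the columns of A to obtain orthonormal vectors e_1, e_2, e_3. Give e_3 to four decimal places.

e_3 = (0.4836, -0.5631, 0.5182, -0.4249)

w_1 = (-1, 4, 2, -4); ‖w_1‖ = 6.0828, so e_1 = (-0.1644, 0.6576, 0.3288, -0.6576).
e_1·w_2 = (-0.1644)·(-3) + 0.6576·(-3) + 0.3288·2 + (-0.6576)·3 = -2.7948.
u_2 = w_2 + 2.7948·e_1 = (-3.4595, -1.1622, 2.9189, 1.1622).
‖u_2‖ = 4.8155, so e_2 = (-0.7184, -0.2413, 0.6061, 0.2413).
e_1·w_3 = (-0.1644)·(-2) + 0.6576·0 + 0.3288·3 + (-0.6576)·(-1) = 1.9728; e_2·w_3 = (-0.7184)·(-2) + (-0.2413)·0 + 0.6061·3 + 0.2413·(-1) = 3.0139.
u_3 = w_3 − 1.9728·e_1 − 3.0139·e_2 = (0.4895, -0.5699, 0.5245, -0.4301).
‖u_3‖ = 1.0122, so e_3 = (0.4836, -0.5631, 0.5182, -0.4249).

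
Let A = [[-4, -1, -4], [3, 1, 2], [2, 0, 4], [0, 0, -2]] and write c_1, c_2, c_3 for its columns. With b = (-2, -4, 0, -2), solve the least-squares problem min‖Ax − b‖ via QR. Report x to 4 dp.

c_1 = (-4, 3, 2, 0); ‖c_1‖ = 5.3852, so q_1 = (-0.7428, 0.5571, 0.3714, 0.0000).
q_1·c_2 = (-0.7428)·(-1) + 0.5571·1 + 0.3714·0 + 0.0000·0 = 1.2999.
u_2 = c_2 − 1.2999·q_1 = (-0.0345, 0.2759, -0.4828, 0.0000).
‖u_2‖ = 0.5571, so q_2 = (-0.0619, 0.4952, -0.8666, 0.0000).
q_1·c_3 = (-0.7428)·(-4) + 0.5571·2 + 0.3714·4 + 0.0000·(-2) = 5.5709; q_2·c_3 = (-0.0619)·(-4) + 0.4952·2 + (-0.8666)·4 + 0.0000·(-2) = -2.2283.
u_3 = c_3 − 5.5709·q_1 + 2.2283·q_2 = (0.0000, 0.0000, 0.0000, -2.0000).
‖u_3‖ = 2.0000, so q_3 = (0.0000, 0.0000, 0.0000, -1.0000).
Qᵀb = (-0.7428, -1.8570, 2.0000).
Back-substitute: x_3 = 2.0000/2.0000 = 1.0000.
x_2 = (-1.8570 + 2.2283·1.0000)/0.5571 = 0.6667.
x_1 = (-0.7428 − 1.2999·0.6667 − 5.5709·1.0000)/5.3852 = -1.3333.

x = (-1.3333, 0.6667, 1.0000)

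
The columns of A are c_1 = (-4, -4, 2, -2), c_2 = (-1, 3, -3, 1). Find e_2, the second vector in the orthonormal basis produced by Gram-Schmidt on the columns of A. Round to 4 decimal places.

c_1 = (-4, -4, 2, -2); ‖c_1‖ = 6.3246, so e_1 = (-0.6325, -0.6325, 0.3162, -0.3162).
e_1·c_2 = (-0.6325)·(-1) + (-0.6325)·3 + 0.3162·(-3) + (-0.3162)·1 = -2.5298.
u_2 = c_2 + 2.5298·e_1 = (-2.6000, 1.4000, -2.2000, 0.2000).
‖u_2‖ = 3.6878, so e_2 = (-0.7050, 0.3796, -0.5966, 0.0542).

e_2 = (-0.7050, 0.3796, -0.5966, 0.0542)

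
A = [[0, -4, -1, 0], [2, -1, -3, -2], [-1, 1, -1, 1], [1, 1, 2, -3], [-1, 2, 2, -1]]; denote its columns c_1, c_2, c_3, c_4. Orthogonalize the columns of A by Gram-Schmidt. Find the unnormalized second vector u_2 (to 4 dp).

u_2 = (-4.0000, 0.1429, 0.4286, 1.5714, 1.4286)

c_1 = (0, 2, -1, 1, -1); ‖c_1‖ = 2.6458, so q_1 = (0.0000, 0.7559, -0.3780, 0.3780, -0.3780).
q_1·c_2 = 0.0000·(-4) + 0.7559·(-1) + (-0.3780)·1 + 0.3780·1 + (-0.3780)·2 = -1.5119.
u_2 = c_2 + 1.5119·q_1 = (-4.0000, 0.1429, 0.4286, 1.5714, 1.4286).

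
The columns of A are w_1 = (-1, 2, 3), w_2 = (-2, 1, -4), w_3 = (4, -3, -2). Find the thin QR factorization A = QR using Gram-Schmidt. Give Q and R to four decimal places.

w_1 = (-1, 2, 3); ‖w_1‖ = 3.7417, so q_1 = (-0.2673, 0.5345, 0.8018).
q_1·w_2 = (-0.2673)·(-2) + 0.5345·1 + 0.8018·(-4) = -2.1381.
u_2 = w_2 + 2.1381·q_1 = (-2.5714, 2.1429, -2.2857).
‖u_2‖ = 4.0532, so q_2 = (-0.6344, 0.5287, -0.5639).
q_1·w_3 = (-0.2673)·4 + 0.5345·(-3) + 0.8018·(-2) = -4.2762; q_2·w_3 = (-0.6344)·4 + 0.5287·(-3) + (-0.5639)·(-2) = -2.9959.
u_3 = w_3 + 4.2762·q_1 + 2.9959·q_2 = (0.9565, 0.8696, -0.2609).
‖u_3‖ = 1.3188, so q_3 = (0.7253, 0.6594, -0.1978).

Q = [[-0.2673, -0.6344, 0.7253], [0.5345, 0.5287, 0.6594], [0.8018, -0.5639, -0.1978]], R = [[3.7417, -2.1381, -4.2762], [0.0000, 4.0532, -2.9959], [0.0000, 0.0000, 1.3188]]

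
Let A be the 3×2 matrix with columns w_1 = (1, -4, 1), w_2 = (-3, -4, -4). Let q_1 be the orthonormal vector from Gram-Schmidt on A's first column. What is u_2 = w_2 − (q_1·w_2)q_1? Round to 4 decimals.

u_2 = (-3.5000, -2.0000, -4.5000)

w_1 = (1, -4, 1); ‖w_1‖ = 4.2426, so q_1 = (0.2357, -0.9428, 0.2357).
q_1·w_2 = 0.2357·(-3) + (-0.9428)·(-4) + 0.2357·(-4) = 2.1213.
u_2 = w_2 − 2.1213·q_1 = (-3.5000, -2.0000, -4.5000).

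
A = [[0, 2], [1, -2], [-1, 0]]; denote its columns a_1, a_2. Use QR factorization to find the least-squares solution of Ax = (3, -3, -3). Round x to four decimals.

a_1 = (0, 1, -1); ‖a_1‖ = 1.4142, so e_1 = (0.0000, 0.7071, -0.7071).
e_1·a_2 = 0.0000·2 + 0.7071·(-2) + (-0.7071)·0 = -1.4142.
u_2 = a_2 + 1.4142·e_1 = (2.0000, -1.0000, -1.0000).
‖u_2‖ = 2.4495, so e_2 = (0.8165, -0.4082, -0.4082).
Qᵀb = (0.0000, 4.8990).
Back-substitute: x_2 = 4.8990/2.4495 = 2.0000.
x_1 = (0.0000 + 1.4142·2.0000)/1.4142 = 2.0000.

x = (2.0000, 2.0000)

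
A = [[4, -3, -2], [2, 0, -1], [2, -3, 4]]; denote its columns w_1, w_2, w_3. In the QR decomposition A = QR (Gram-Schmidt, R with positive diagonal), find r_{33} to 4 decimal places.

r_{33} = 2.8868

w_1 = (4, 2, 2); ‖w_1‖ = 4.8990, so q_1 = (0.8165, 0.4082, 0.4082).
q_1·w_2 = 0.8165·(-3) + 0.4082·0 + 0.4082·(-3) = -3.6742.
u_2 = w_2 + 3.6742·q_1 = (0.0000, 1.5000, -1.5000).
‖u_2‖ = 2.1213, so q_2 = (0.0000, 0.7071, -0.7071).
q_1·w_3 = 0.8165·(-2) + 0.4082·(-1) + 0.4082·4 = -0.4082; q_2·w_3 = 0.0000·(-2) + 0.7071·(-1) + (-0.7071)·4 = -3.5355.
u_3 = w_3 + 0.4082·q_1 + 3.5355·q_2 = (-1.6667, 1.6667, 1.6667).
r_{33} = ‖u_3‖ = 2.8868.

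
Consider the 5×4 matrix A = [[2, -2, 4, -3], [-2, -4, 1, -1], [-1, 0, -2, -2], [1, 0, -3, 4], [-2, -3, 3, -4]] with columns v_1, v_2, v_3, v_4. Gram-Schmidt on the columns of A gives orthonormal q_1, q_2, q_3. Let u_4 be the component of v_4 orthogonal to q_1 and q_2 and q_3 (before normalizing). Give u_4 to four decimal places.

q_1 = v_1/‖v_1‖ = (2, -2, -1, 1, -2)/3.7417 = (0.5345, -0.5345, -0.2673, 0.2673, -0.5345).
r_{12} = q_1·v_2 = 2.6726.
u_2 = v_2 − 2.6726·q_1 = (-3.4286, -2.5714, 0.7143, -0.7143, -1.5714).
‖u_2‖ = 4.6752, so q_2 = (-0.7334, -0.5500, 0.1528, -0.1528, -0.3361).
r_{13} = q_1·v_3 = -0.2673; r_{23} = q_2·v_3 = -4.3390.
u_3 = v_3 + 0.2673·q_1 + 4.3390·q_2 = (0.9608, -1.5294, -1.4085, -3.5915, 1.3987).
‖u_3‖ = 4.4834, so q_3 = (0.2143, -0.3411, -0.3142, -0.8011, 0.3120).
r_{14} = q_1·v_4 = 2.6726; r_{24} = q_2·v_4 = 3.1779; r_{34} = q_3·v_4 = -4.1256.
u_4 = v_4 − 2.6726·q_1 − 3.1779·q_2 + 4.1256·q_3 = (-1.2139, 0.7691, -3.0673, 0.4664, -0.2162).

u_4 = (-1.2139, 0.7691, -3.0673, 0.4664, -0.2162)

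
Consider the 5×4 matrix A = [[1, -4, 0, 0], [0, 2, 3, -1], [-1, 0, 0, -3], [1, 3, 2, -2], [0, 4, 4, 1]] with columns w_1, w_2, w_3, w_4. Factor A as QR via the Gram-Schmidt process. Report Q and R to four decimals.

Q = [[0.5774, -0.5486, 0.5540, -0.1050], [0.0000, 0.2993, 0.5638, -0.1574], [-0.5774, -0.0499, 0.2892, -0.6823], [0.5774, 0.4988, -0.2647, -0.5773], [0.0000, 0.5985, 0.4706, 0.4067]], R = [[1.7321, -0.5774, 1.1547, 0.5774], [0.0000, 6.6833, 4.2893, -0.5486], [0.0000, 0.0000, 3.0444, -0.4314], [0.0000, 0.0000, 0.0000, 3.7656]]

e_1 = w_1/‖w_1‖ = (1, 0, -1, 1, 0)/1.7321 = (0.5774, 0.0000, -0.5774, 0.5774, 0.0000).
r_{12} = e_1·w_2 = -0.5774.
u_2 = w_2 + 0.5774·e_1 = (-3.6667, 2.0000, -0.3333, 3.3333, 4.0000).
‖u_2‖ = 6.6833, so e_2 = (-0.5486, 0.2993, -0.0499, 0.4988, 0.5985).
r_{13} = e_1·w_3 = 1.1547; r_{23} = e_2·w_3 = 4.2893.
u_3 = w_3 − 1.1547·e_1 − 4.2893·e_2 = (1.6866, 1.7164, 0.8806, -0.8060, 1.4328).
‖u_3‖ = 3.0444, so e_3 = (0.5540, 0.5638, 0.2892, -0.2647, 0.4706).
r_{14} = e_1·w_4 = 0.5774; r_{24} = e_2·w_4 = -0.5486; r_{34} = e_3·w_4 = -0.4314.
u_4 = w_4 − 0.5774·e_1 + 0.5486·e_2 + 0.4314·e_3 = (-0.3953, -0.5926, -2.5692, -2.1739, 1.5314).
‖u_4‖ = 3.7656, so e_4 = (-0.1050, -0.1574, -0.6823, -0.5773, 0.4067).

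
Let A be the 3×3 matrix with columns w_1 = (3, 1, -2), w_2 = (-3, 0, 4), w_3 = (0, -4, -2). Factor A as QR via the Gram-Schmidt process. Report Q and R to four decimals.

Q = [[0.8018, 0.3080, 0.5121], [0.2673, 0.5817, -0.7682], [-0.5345, 0.7528, 0.3841]], R = [[3.7417, -4.5434, 0.0000], [0.0000, 2.0874, -3.8326], [0.0000, 0.0000, 2.3047]]

w_1 = (3, 1, -2); ‖w_1‖ = 3.7417, so e_1 = (0.8018, 0.2673, -0.5345).
e_1·w_2 = 0.8018·(-3) + 0.2673·0 + (-0.5345)·4 = -4.5434.
u_2 = w_2 + 4.5434·e_1 = (0.6429, 1.2143, 1.5714).
‖u_2‖ = 2.0874, so e_2 = (0.3080, 0.5817, 0.7528).
e_1·w_3 = 0.8018·0 + 0.2673·(-4) + (-0.5345)·(-2) = 0.0000; e_2·w_3 = 0.3080·0 + 0.5817·(-4) + 0.7528·(-2) = -3.8326.
u_3 = w_3 + 0.0000·e_1 + 3.8326·e_2 = (1.1803, -1.7705, 0.8852).
‖u_3‖ = 2.3047, so e_3 = (0.5121, -0.7682, 0.3841).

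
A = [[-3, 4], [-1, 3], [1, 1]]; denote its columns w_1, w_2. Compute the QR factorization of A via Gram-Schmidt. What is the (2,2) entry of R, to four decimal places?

w_1 = (-3, -1, 1); ‖w_1‖ = 3.3166, so e_1 = (-0.9045, -0.3015, 0.3015).
e_1·w_2 = (-0.9045)·4 + (-0.3015)·3 + 0.3015·1 = -4.2212.
u_2 = w_2 + 4.2212·e_1 = (0.1818, 1.7273, 2.2727).
r_{22} = ‖u_2‖ = 2.8604.

r_{22} = 2.8604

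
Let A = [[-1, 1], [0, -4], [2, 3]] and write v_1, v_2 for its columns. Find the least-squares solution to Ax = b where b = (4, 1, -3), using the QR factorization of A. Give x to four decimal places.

v_1 = (-1, 0, 2); ‖v_1‖ = 2.2361, so q_1 = (-0.4472, 0.0000, 0.8944).
q_1·v_2 = (-0.4472)·1 + 0.0000·(-4) + 0.8944·3 = 2.2361.
u_2 = v_2 − 2.2361·q_1 = (2.0000, -4.0000, 1.0000).
‖u_2‖ = 4.5826, so q_2 = (0.4364, -0.8729, 0.2182).
Qᵀb = (-4.4721, 0.2182).
Back-substitute: x_2 = 0.2182/4.5826 = 0.0476.
x_1 = (-4.4721 − 2.2361·0.0476)/2.2361 = -2.0476.

x = (-2.0476, 0.0476)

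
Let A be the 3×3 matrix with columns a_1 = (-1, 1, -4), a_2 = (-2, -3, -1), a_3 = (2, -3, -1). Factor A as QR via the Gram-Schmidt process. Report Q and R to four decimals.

Q = [[-0.2357, -0.4990, 0.8340], [0.2357, -0.8619, -0.4491], [-0.9428, -0.0907, -0.3208]], R = [[4.2426, 0.7071, -0.2357], [0.0000, 3.6742, 1.6784], [0.0000, 0.0000, 3.3358]]

a_1 = (-1, 1, -4); ‖a_1‖ = 4.2426, so e_1 = (-0.2357, 0.2357, -0.9428).
e_1·a_2 = (-0.2357)·(-2) + 0.2357·(-3) + (-0.9428)·(-1) = 0.7071.
u_2 = a_2 − 0.7071·e_1 = (-1.8333, -3.1667, -0.3333).
‖u_2‖ = 3.6742, so e_2 = (-0.4990, -0.8619, -0.0907).
e_1·a_3 = (-0.2357)·2 + 0.2357·(-3) + (-0.9428)·(-1) = -0.2357; e_2·a_3 = (-0.4990)·2 + (-0.8619)·(-3) + (-0.0907)·(-1) = 1.6784.
u_3 = a_3 + 0.2357·e_1 − 1.6784·e_2 = (2.7819, -1.4979, -1.0700).
‖u_3‖ = 3.3358, so e_3 = (0.8340, -0.4491, -0.3208).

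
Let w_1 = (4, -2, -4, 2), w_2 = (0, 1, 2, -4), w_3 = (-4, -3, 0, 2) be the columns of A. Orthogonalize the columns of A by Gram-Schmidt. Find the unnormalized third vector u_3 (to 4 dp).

u_3 = (-1.4884, -3.1938, -0.3876, -0.9922)

w_1 = (4, -2, -4, 2); ‖w_1‖ = 6.3246, so q_1 = (0.6325, -0.3162, -0.6325, 0.3162).
q_1·w_2 = 0.6325·0 + (-0.3162)·1 + (-0.6325)·2 + 0.3162·(-4) = -2.8460.
u_2 = w_2 + 2.8460·q_1 = (1.8000, 0.1000, 0.2000, -3.1000).
‖u_2‖ = 3.5917, so q_2 = (0.5012, 0.0278, 0.0557, -0.8631).
q_1·w_3 = 0.6325·(-4) + (-0.3162)·(-3) + (-0.6325)·0 + 0.3162·2 = -0.9487; q_2·w_3 = 0.5012·(-4) + 0.0278·(-3) + 0.0557·0 + (-0.8631)·2 = -3.8144.
u_3 = w_3 + 0.9487·q_1 + 3.8144·q_2 = (-1.4884, -3.1938, -0.3876, -0.9922).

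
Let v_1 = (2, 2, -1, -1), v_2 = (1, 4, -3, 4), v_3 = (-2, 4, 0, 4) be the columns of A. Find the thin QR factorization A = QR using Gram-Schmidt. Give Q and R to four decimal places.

v_1 = (2, 2, -1, -1); ‖v_1‖ = 3.1623, so q_1 = (0.6325, 0.6325, -0.3162, -0.3162).
q_1·v_2 = 0.6325·1 + 0.6325·4 + (-0.3162)·(-3) + (-0.3162)·4 = 2.8460.
u_2 = v_2 − 2.8460·q_1 = (-0.8000, 2.2000, -2.1000, 4.9000).
‖u_2‖ = 5.8224, so q_2 = (-0.1374, 0.3779, -0.3607, 0.8416).
q_1·v_3 = 0.6325·(-2) + 0.6325·4 + (-0.3162)·0 + (-0.3162)·4 = 0.0000; q_2·v_3 = (-0.1374)·(-2) + 0.3779·4 + (-0.3607)·0 + 0.8416·4 = 5.1525.
u_3 = v_3 + 0.0000·q_1 − 5.1525·q_2 = (-1.2920, 2.0531, 1.8584, -0.3363).
‖u_3‖ = 3.0743, so q_3 = (-0.4203, 0.6678, 0.6045, -0.1094).

Q = [[0.6325, -0.1374, -0.4203], [0.6325, 0.3779, 0.6678], [-0.3162, -0.3607, 0.6045], [-0.3162, 0.8416, -0.1094]], R = [[3.1623, 2.8460, 0.0000], [0.0000, 5.8224, 5.1525], [0.0000, 0.0000, 3.0743]]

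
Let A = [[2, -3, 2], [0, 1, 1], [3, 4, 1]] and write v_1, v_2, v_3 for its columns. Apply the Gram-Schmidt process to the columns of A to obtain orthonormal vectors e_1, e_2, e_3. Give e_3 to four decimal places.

e_1 = v_1/‖v_1‖ = (2, 0, 3)/3.6056 = (0.5547, 0.0000, 0.8321).
r_{12} = e_1·v_2 = 1.6641.
u_2 = v_2 − 1.6641·e_1 = (-3.9231, 1.0000, 2.6154).
‖u_2‖ = 4.8198, so e_2 = (-0.8139, 0.2075, 0.5426).
r_{13} = e_1·v_3 = 1.9415; r_{23} = e_2·v_3 = -0.8778.
u_3 = v_3 − 1.9415·e_1 + 0.8778·e_2 = (0.2086, 1.1821, -0.1391).
‖u_3‖ = 1.2084, so e_3 = (0.1726, 0.9782, -0.1151).

e_3 = (0.1726, 0.9782, -0.1151)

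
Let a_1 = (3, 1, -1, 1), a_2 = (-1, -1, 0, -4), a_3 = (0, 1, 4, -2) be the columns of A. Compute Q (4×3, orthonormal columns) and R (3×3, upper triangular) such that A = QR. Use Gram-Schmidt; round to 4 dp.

Q = [[0.8660, 0.2810, 0.2273], [0.2887, -0.0937, 0.3581], [-0.2887, -0.1873, 0.8937], [0.2887, -0.9366, -0.1464]], R = [[3.4641, -2.3094, -1.4434], [0.0000, 3.5590, 1.0302], [0.0000, 0.0000, 4.2255]]

a_1 = (3, 1, -1, 1); ‖a_1‖ = 3.4641, so q_1 = (0.8660, 0.2887, -0.2887, 0.2887).
q_1·a_2 = 0.8660·(-1) + 0.2887·(-1) + (-0.2887)·0 + 0.2887·(-4) = -2.3094.
u_2 = a_2 + 2.3094·q_1 = (1.0000, -0.3333, -0.6667, -3.3333).
‖u_2‖ = 3.5590, so q_2 = (0.2810, -0.0937, -0.1873, -0.9366).
q_1·a_3 = 0.8660·0 + 0.2887·1 + (-0.2887)·4 + 0.2887·(-2) = -1.4434; q_2·a_3 = 0.2810·0 + (-0.0937)·1 + (-0.1873)·4 + (-0.9366)·(-2) = 1.0302.
u_3 = a_3 + 1.4434·q_1 − 1.0302·q_2 = (0.9605, 1.5132, 3.7763, -0.6184).
‖u_3‖ = 4.2255, so q_3 = (0.2273, 0.3581, 0.8937, -0.1464).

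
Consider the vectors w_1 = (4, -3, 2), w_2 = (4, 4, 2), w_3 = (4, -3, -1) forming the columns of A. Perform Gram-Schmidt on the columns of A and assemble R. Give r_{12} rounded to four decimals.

r_{12} = 1.4856

e_1 = w_1/‖w_1‖ = (4, -3, 2)/5.3852 = (0.7428, -0.5571, 0.3714).
r_{12} = e_1·w_2 = 1.4856.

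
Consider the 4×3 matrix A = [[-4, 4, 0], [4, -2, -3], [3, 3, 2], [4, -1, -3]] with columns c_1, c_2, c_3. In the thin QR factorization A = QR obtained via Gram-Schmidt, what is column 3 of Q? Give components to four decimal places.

c_1 = (-4, 4, 3, 4); ‖c_1‖ = 7.5498, so q_1 = (-0.5298, 0.5298, 0.3974, 0.5298).
q_1·c_2 = (-0.5298)·4 + 0.5298·(-2) + 0.3974·3 + 0.5298·(-1) = -2.5166.
u_2 = c_2 + 2.5166·q_1 = (2.6667, -0.6667, 4.0000, 0.3333).
‖u_2‖ = 4.8648, so q_2 = (0.5482, -0.1370, 0.8222, 0.0685).
q_1·c_3 = (-0.5298)·0 + 0.5298·(-3) + 0.3974·2 + 0.5298·(-3) = -2.3842; q_2·c_3 = 0.5482·0 + (-0.1370)·(-3) + 0.8222·2 + 0.0685·(-3) = 1.8500.
u_3 = c_3 + 2.3842·q_1 − 1.8500·q_2 = (-2.2772, -1.4833, 1.4262, -1.8636).
‖u_3‖ = 3.5907, so q_3 = (-0.6342, -0.4131, 0.3972, -0.5190).

q_3 = (-0.6342, -0.4131, 0.3972, -0.5190)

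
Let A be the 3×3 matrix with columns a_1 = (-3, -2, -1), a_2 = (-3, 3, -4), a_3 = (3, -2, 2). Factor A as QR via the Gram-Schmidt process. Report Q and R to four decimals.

e_1 = a_1/‖a_1‖ = (-3, -2, -1)/3.7417 = (-0.8018, -0.5345, -0.2673).
r_{12} = e_1·a_2 = 1.8708.
u_2 = a_2 − 1.8708·e_1 = (-1.5000, 4.0000, -3.5000).
‖u_2‖ = 5.5227, so e_2 = (-0.2716, 0.7243, -0.6338).
r_{13} = e_1·a_3 = -1.8708; r_{23} = e_2·a_3 = -3.5309.
u_3 = a_3 + 1.8708·e_1 + 3.5309·e_2 = (0.5410, -0.4426, -0.7377).
‖u_3‖ = 1.0163, so e_3 = (0.5323, -0.4355, -0.7259).

Q = [[-0.8018, -0.2716, 0.5323], [-0.5345, 0.7243, -0.4355], [-0.2673, -0.6338, -0.7259]], R = [[3.7417, 1.8708, -1.8708], [0.0000, 5.5227, -3.5309], [0.0000, 0.0000, 1.0163]]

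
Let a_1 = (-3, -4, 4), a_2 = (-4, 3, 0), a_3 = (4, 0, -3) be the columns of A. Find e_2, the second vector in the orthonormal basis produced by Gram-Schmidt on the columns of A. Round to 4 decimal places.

a_1 = (-3, -4, 4); ‖a_1‖ = 6.4031, so e_1 = (-0.4685, -0.6247, 0.6247).
e_1·a_2 = (-0.4685)·(-4) + (-0.6247)·3 + 0.6247·0 = 0.0000.
u_2 = a_2 + 0.0000·e_1 = (-4.0000, 3.0000, 0.0000).
‖u_2‖ = 5.0000, so e_2 = (-0.8000, 0.6000, 0.0000).

e_2 = (-0.8000, 0.6000, 0.0000)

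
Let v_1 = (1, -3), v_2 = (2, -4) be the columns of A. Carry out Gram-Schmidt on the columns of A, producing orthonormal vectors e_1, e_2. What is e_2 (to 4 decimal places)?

v_1 = (1, -3); ‖v_1‖ = 3.1623, so e_1 = (0.3162, -0.9487).
e_1·v_2 = 0.3162·2 + (-0.9487)·(-4) = 4.4272.
u_2 = v_2 − 4.4272·e_1 = (0.6000, 0.2000).
‖u_2‖ = 0.6325, so e_2 = (0.9487, 0.3162).

e_2 = (0.9487, 0.3162)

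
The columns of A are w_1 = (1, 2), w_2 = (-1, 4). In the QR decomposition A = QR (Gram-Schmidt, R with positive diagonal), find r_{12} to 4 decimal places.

w_1 = (1, 2); ‖w_1‖ = 2.2361, so e_1 = (0.4472, 0.8944).
r_{12} = e_1·w_2 = 3.1305.

r_{12} = 3.1305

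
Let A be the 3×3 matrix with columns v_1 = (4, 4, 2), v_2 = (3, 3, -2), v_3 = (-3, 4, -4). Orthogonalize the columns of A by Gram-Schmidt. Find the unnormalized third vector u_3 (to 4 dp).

u_3 = (-3.5000, 3.5000, 0.0000)

q_1 = v_1/‖v_1‖ = (4, 4, 2)/6.0000 = (0.6667, 0.6667, 0.3333).
r_{12} = q_1·v_2 = 3.3333.
u_2 = v_2 − 3.3333·q_1 = (0.7778, 0.7778, -3.1111).
‖u_2‖ = 3.2998, so q_2 = (0.2357, 0.2357, -0.9428).
r_{13} = q_1·v_3 = -0.6667; r_{23} = q_2·v_3 = 4.0069.
u_3 = v_3 + 0.6667·q_1 − 4.0069·q_2 = (-3.5000, 3.5000, 0.0000).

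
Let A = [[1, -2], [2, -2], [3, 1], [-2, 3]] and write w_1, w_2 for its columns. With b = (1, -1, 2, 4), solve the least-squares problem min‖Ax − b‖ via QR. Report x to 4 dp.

x = (0.2963, 0.9259)

w_1 = (1, 2, 3, -2); ‖w_1‖ = 4.2426, so q_1 = (0.2357, 0.4714, 0.7071, -0.4714).
q_1·w_2 = 0.2357·(-2) + 0.4714·(-2) + 0.7071·1 + (-0.4714)·3 = -2.1213.
u_2 = w_2 + 2.1213·q_1 = (-1.5000, -1.0000, 2.5000, 2.0000).
‖u_2‖ = 3.6742, so q_2 = (-0.4082, -0.2722, 0.6804, 0.5443).
Qᵀb = (-0.7071, 3.4021).
Back-substitute: x_2 = 3.4021/3.6742 = 0.9259.
x_1 = (-0.7071 + 2.1213·0.9259)/4.2426 = 0.2963.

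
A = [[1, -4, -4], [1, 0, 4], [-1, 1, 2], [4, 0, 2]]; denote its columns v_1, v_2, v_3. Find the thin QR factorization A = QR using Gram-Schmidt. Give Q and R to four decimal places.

v_1 = (1, 1, -1, 4); ‖v_1‖ = 4.3589, so e_1 = (0.2294, 0.2294, -0.2294, 0.9177).
e_1·v_2 = 0.2294·(-4) + 0.2294·0 + (-0.2294)·1 + 0.9177·0 = -1.1471.
u_2 = v_2 + 1.1471·e_1 = (-3.7368, 0.2632, 0.7368, 1.0526).
‖u_2‖ = 3.9603, so e_2 = (-0.9436, 0.0664, 0.1861, 0.2658).
e_1·v_3 = 0.2294·(-4) + 0.2294·4 + (-0.2294)·2 + 0.9177·2 = 1.3765; e_2·v_3 = (-0.9436)·(-4) + 0.0664·4 + 0.1861·2 + 0.2658·2 = 4.9438.
u_3 = v_3 − 1.3765·e_1 − 4.9438·e_2 = (0.3490, 3.3557, 1.3960, -0.5772).
‖u_3‖ = 3.6965, so e_3 = (0.0944, 0.9078, 0.3776, -0.1561).

Q = [[0.2294, -0.9436, 0.0944], [0.2294, 0.0664, 0.9078], [-0.2294, 0.1861, 0.3776], [0.9177, 0.2658, -0.1561]], R = [[4.3589, -1.1471, 1.3765], [0.0000, 3.9603, 4.9438], [0.0000, 0.0000, 3.6965]]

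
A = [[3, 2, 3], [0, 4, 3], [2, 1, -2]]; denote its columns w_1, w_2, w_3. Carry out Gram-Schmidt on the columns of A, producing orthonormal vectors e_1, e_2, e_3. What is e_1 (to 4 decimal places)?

w_1 = (3, 0, 2); ‖w_1‖ = 3.6056, so e_1 = (0.8321, 0.0000, 0.5547).

e_1 = (0.8321, 0.0000, 0.5547)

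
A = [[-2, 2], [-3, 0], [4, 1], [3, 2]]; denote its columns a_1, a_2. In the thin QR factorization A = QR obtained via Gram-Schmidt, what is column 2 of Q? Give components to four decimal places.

q_2 = (0.8161, 0.1669, 0.1298, 0.5379)

q_1 = a_1/‖a_1‖ = (-2, -3, 4, 3)/6.1644 = (-0.3244, -0.4867, 0.6489, 0.4867).
r_{12} = q_1·a_2 = 0.9733.
u_2 = a_2 − 0.9733·q_1 = (2.3158, 0.4737, 0.3684, 1.5263).
‖u_2‖ = 2.8377, so q_2 = (0.8161, 0.1669, 0.1298, 0.5379).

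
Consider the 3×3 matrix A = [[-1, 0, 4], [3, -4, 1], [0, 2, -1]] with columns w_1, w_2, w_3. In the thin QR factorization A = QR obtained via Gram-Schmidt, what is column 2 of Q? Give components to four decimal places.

e_2 = (-0.5071, -0.1690, 0.8452)

w_1 = (-1, 3, 0); ‖w_1‖ = 3.1623, so e_1 = (-0.3162, 0.9487, 0.0000).
e_1·w_2 = (-0.3162)·0 + 0.9487·(-4) + 0.0000·2 = -3.7947.
u_2 = w_2 + 3.7947·e_1 = (-1.2000, -0.4000, 2.0000).
‖u_2‖ = 2.3664, so e_2 = (-0.5071, -0.1690, 0.8452).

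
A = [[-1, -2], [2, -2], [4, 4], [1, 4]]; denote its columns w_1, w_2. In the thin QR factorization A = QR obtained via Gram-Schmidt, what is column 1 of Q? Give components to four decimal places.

q_1 = (-0.2132, 0.4264, 0.8528, 0.2132)

w_1 = (-1, 2, 4, 1); ‖w_1‖ = 4.6904, so q_1 = (-0.2132, 0.4264, 0.8528, 0.2132).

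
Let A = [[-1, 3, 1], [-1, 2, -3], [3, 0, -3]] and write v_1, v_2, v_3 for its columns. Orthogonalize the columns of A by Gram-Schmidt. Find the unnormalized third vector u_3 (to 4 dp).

u_3 = (1.8305, -2.7458, -0.3051)

e_1 = v_1/‖v_1‖ = (-1, -1, 3)/3.3166 = (-0.3015, -0.3015, 0.9045).
r_{12} = e_1·v_2 = -1.5076.
u_2 = v_2 + 1.5076·e_1 = (2.5455, 1.5455, 1.3636).
‖u_2‖ = 3.2753, so e_2 = (0.7772, 0.4719, 0.4163).
r_{13} = e_1·v_3 = -2.1106; r_{23} = e_2·v_3 = -1.8874.
u_3 = v_3 + 2.1106·e_1 + 1.8874·e_2 = (1.8305, -2.7458, -0.3051).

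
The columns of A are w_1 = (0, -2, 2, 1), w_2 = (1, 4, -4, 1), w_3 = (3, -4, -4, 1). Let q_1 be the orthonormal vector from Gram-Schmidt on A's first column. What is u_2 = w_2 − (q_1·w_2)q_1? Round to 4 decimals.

w_1 = (0, -2, 2, 1); ‖w_1‖ = 3.0000, so q_1 = (0.0000, -0.6667, 0.6667, 0.3333).
q_1·w_2 = 0.0000·1 + (-0.6667)·4 + 0.6667·(-4) + 0.3333·1 = -5.0000.
u_2 = w_2 + 5.0000·q_1 = (1.0000, 0.6667, -0.6667, 2.6667).

u_2 = (1.0000, 0.6667, -0.6667, 2.6667)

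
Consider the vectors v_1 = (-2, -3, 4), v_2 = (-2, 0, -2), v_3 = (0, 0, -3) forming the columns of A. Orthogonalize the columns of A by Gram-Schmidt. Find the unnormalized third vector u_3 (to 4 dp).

u_3 = (0.5000, -1.0000, -0.5000)

v_1 = (-2, -3, 4); ‖v_1‖ = 5.3852, so q_1 = (-0.3714, -0.5571, 0.7428).
q_1·v_2 = (-0.3714)·(-2) + (-0.5571)·0 + 0.7428·(-2) = -0.7428.
u_2 = v_2 + 0.7428·q_1 = (-2.2759, -0.4138, -1.4483).
‖u_2‖ = 2.7292, so q_2 = (-0.8339, -0.1516, -0.5307).
q_1·v_3 = (-0.3714)·0 + (-0.5571)·0 + 0.7428·(-3) = -2.2283; q_2·v_3 = (-0.8339)·0 + (-0.1516)·0 + (-0.5307)·(-3) = 1.5920.
u_3 = v_3 + 2.2283·q_1 − 1.5920·q_2 = (0.5000, -1.0000, -0.5000).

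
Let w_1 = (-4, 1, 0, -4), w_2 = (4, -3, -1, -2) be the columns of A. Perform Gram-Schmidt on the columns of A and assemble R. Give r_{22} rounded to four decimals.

e_1 = w_1/‖w_1‖ = (-4, 1, 0, -4)/5.7446 = (-0.6963, 0.1741, 0.0000, -0.6963).
r_{12} = e_1·w_2 = -1.9149.
u_2 = w_2 + 1.9149·e_1 = (2.6667, -2.6667, -1.0000, -3.3333).
r_{22} = ‖u_2‖ = 5.1316.

r_{22} = 5.1316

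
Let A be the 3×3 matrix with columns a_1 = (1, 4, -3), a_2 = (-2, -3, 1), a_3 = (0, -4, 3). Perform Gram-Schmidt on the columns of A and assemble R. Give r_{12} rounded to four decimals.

r_{12} = -3.3340

a_1 = (1, 4, -3); ‖a_1‖ = 5.0990, so e_1 = (0.1961, 0.7845, -0.5883).
r_{12} = e_1·a_2 = -3.3340.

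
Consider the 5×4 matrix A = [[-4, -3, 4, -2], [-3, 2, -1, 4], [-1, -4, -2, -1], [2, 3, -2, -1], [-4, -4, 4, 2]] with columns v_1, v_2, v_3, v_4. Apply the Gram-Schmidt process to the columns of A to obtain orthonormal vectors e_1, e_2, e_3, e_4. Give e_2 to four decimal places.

e_2 = (-0.0386, 0.7254, -0.5865, 0.2855, -0.2161)

e_1 = v_1/‖v_1‖ = (-4, -3, -1, 2, -4)/6.7823 = (-0.5898, -0.4423, -0.1474, 0.2949, -0.5898).
r_{12} = e_1·v_2 = 4.7181.
u_2 = v_2 − 4.7181·e_1 = (-0.2174, 4.0870, -3.3043, 1.6087, -1.2174).
‖u_2‖ = 5.6337, so e_2 = (-0.0386, 0.7254, -0.5865, 0.2855, -0.2161).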